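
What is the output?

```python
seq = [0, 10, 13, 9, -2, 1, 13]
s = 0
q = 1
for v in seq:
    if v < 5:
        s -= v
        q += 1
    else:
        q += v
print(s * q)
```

v=0: <5, s = 0-0 = 0; q=2
v=10: not <5; q=12
v=13: not <5; q=25
v=9: not <5; q=34
v=-2: <5, s = 0-(-2) = 2; q=35
v=1: <5, s = 2-1 = 1; q=36
v=13: not <5; q=49
s*q = 1*49 = 49

49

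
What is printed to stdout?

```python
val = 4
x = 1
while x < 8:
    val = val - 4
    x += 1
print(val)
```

x=1: val = 4-4 = 0
x=2: val = 0-4 = -4
x=3: val = (-4)-4 = -8
x=4: val = (-8)-4 = -12
x=5: val = (-12)-4 = -16
x=6: val = (-16)-4 = -20
x=7: val = (-20)-4 = -24

-24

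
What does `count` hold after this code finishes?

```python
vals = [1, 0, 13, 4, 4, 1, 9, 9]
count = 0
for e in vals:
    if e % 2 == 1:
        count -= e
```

-33

e=1: odd, count = 0-1 = -1
e=0: not odd
e=13: odd, count = (-1)-13 = -14
e=4: not odd
e=4: not odd
e=1: odd, count = (-14)-1 = -15
e=9: odd, count = (-15)-9 = -24
e=9: odd, count = (-24)-9 = -33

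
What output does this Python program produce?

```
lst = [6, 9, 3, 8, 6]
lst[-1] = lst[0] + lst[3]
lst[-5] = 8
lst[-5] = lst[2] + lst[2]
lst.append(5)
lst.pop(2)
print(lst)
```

[6, 9, 8, 14, 5]

lst[-1] = lst[0]+lst[3] = 6+8 = 14 → [6, 9, 3, 8, 14]
lst[-5] = 8 → [8, 9, 3, 8, 14]
lst[-5] = lst[2]+lst[2] = 3+3 = 6 → [6, 9, 3, 8, 14]
append 5 → [6, 9, 3, 8, 14, 5]
pop(2) removes 3 → [6, 9, 8, 14, 5]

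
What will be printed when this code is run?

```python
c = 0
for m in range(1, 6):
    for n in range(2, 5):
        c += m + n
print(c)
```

90

m=1,n=2: c = 0+3 = 3
m=1,n=3: c = 3+4 = 7
m=1,n=4: c = 7+5 = 12
m=2,n=2: c = 12+4 = 16
m=2,n=3: c = 16+5 = 21
m=2,n=4: c = 21+6 = 27
m=3,n=2: c = 27+5 = 32
m=3,n=3: c = 32+6 = 38
m=3,n=4: c = 38+7 = 45
m=4,n=2: c = 45+6 = 51
m=4,n=3: c = 51+7 = 58
m=4,n=4: c = 58+8 = 66
m=5,n=2: c = 66+7 = 73
m=5,n=3: c = 73+8 = 81
m=5,n=4: c = 81+9 = 90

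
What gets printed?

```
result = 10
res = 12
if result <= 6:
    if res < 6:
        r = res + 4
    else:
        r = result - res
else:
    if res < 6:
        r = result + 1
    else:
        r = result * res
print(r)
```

120

result=10, res=12
result <= 6 is False; res < 6 is False
→ r = result * res = 120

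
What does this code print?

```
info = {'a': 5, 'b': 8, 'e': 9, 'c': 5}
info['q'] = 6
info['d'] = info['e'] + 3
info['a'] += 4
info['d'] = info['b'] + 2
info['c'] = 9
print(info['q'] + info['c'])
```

info['q'] = 6 → {'a': 5, 'b': 8, 'e': 9, 'c': 5, 'q': 6}
info['d'] = info['e']+3 = 12 → {'a': 5, 'b': 8, 'e': 9, 'c': 5, 'q': 6, 'd': 12}
info['a'] = 5+4 = 9 → {'a': 9, 'b': 8, 'e': 9, 'c': 5, 'q': 6, 'd': 12}
info['d'] = info['b']+2 = 10 → {'a': 9, 'b': 8, 'e': 9, 'c': 5, 'q': 6, 'd': 10}
info['c'] = 9 → {'a': 9, 'b': 8, 'e': 9, 'c': 9, 'q': 6, 'd': 10}
info['q']+info['c'] = 6+9 = 15

15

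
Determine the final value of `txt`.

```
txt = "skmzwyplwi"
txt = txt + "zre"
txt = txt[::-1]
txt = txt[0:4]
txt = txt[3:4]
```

+ 'zre' → 'skmzwyplwizre'
reverse → 'erziwlpywzmks'
slice [0:4] → 'erzi'
slice [3:4] → 'i'

'i'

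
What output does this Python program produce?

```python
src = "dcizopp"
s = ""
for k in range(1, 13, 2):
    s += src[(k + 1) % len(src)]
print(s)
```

k=1: add src[2]='i' → 'i'
k=3: add src[4]='o' → 'io'
k=5: add src[6]='p' → 'iop'
k=7: add src[1]='c' → 'iopc'
k=9: add src[3]='z' → 'iopcz'
k=11: add src[5]='p' → 'iopczp'

iopczp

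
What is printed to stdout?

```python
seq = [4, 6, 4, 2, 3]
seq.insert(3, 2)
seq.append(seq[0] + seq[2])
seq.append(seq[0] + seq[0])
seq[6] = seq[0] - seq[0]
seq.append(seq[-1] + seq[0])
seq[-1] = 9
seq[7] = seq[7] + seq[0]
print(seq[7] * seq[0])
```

insert 2 at 3 → [4, 6, 4, 2, 2, 3]
append seq[0]+seq[2] = 4+4 = 8 → [4, 6, 4, 2, 2, 3, 8]
append seq[0]+seq[0] = 4+4 = 8 → [4, 6, 4, 2, 2, 3, 8, 8]
seq[6] = seq[0]-seq[0] = 4-4 = 0 → [4, 6, 4, 2, 2, 3, 0, 8]
append seq[-1]+seq[0] = 8+4 = 12 → [4, 6, 4, 2, 2, 3, 0, 8, 12]
seq[-1] = 9 → [4, 6, 4, 2, 2, 3, 0, 8, 9]
seq[7] = seq[7]+seq[0] = 8+4 = 12 → [4, 6, 4, 2, 2, 3, 0, 12, 9]
seq[7]*seq[0] = 12*4 = 48

48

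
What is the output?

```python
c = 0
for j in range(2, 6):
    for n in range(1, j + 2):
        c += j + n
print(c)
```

j=2,n=1: c = 0+3 = 3
j=2,n=2: c = 3+4 = 7
j=2,n=3: c = 7+5 = 12
j=3,n=1: c = 12+4 = 16
j=3,n=2: c = 16+5 = 21
j=3,n=3: c = 21+6 = 27
j=3,n=4: c = 27+7 = 34
j=4,n=1: c = 34+5 = 39
j=4,n=2: c = 39+6 = 45
j=4,n=3: c = 45+7 = 52
j=4,n=4: c = 52+8 = 60
j=4,n=5: c = 60+9 = 69
j=5,n=1: c = 69+6 = 75
j=5,n=2: c = 75+7 = 82
j=5,n=3: c = 82+8 = 90
j=5,n=4: c = 90+9 = 99
j=5,n=5: c = 99+10 = 109
j=5,n=6: c = 109+11 = 120

120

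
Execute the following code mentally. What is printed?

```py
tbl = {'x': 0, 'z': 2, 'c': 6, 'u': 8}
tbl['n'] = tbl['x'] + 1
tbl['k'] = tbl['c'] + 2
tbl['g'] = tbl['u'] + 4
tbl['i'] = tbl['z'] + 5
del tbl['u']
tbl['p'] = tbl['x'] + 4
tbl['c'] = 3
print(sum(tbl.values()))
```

tbl['n'] = tbl['x']+1 = 1 → {'x': 0, 'z': 2, 'c': 6, 'u': 8, 'n': 1}
tbl['k'] = tbl['c']+2 = 8 → {'x': 0, 'z': 2, 'c': 6, 'u': 8, 'n': 1, 'k': 8}
tbl['g'] = tbl['u']+4 = 12 → {'x': 0, 'z': 2, 'c': 6, 'u': 8, 'n': 1, 'k': 8, 'g': 12}
tbl['i'] = tbl['z']+5 = 7 → {'x': 0, 'z': 2, 'c': 6, 'u': 8, 'n': 1, 'k': 8, 'g': 12, 'i': 7}
del 'u' → {'x': 0, 'z': 2, 'c': 6, 'n': 1, 'k': 8, 'g': 12, 'i': 7}
tbl['p'] = tbl['x']+4 = 4 → {'x': 0, 'z': 2, 'c': 6, 'n': 1, 'k': 8, 'g': 12, 'i': 7, 'p': 4}
tbl['c'] = 3 → {'x': 0, 'z': 2, 'c': 3, 'n': 1, 'k': 8, 'g': 12, 'i': 7, 'p': 4}
sum of values = 37

37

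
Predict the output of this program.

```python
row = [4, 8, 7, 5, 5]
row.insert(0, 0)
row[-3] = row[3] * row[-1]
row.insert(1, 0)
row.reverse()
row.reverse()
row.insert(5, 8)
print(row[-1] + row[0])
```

insert 0 at 0 → [0, 4, 8, 7, 5, 5]
row[-3] = row[3]*row[-1] = 7*5 = 35 → [0, 4, 8, 35, 5, 5]
insert 0 at 1 → [0, 0, 4, 8, 35, 5, 5]
reverse → [5, 5, 35, 8, 4, 0, 0]
reverse → [0, 0, 4, 8, 35, 5, 5]
insert 8 at 5 → [0, 0, 4, 8, 35, 8, 5, 5]
row[-1]+row[0] = 5+0 = 5

5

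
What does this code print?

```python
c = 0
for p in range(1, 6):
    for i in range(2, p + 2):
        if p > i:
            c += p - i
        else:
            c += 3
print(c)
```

37

p=1,i=2: not 1>2, c = 0+3 = 3
p=2,i=2: not 2>2, c = 3+3 = 6
p=2,i=3: not 2>3, c = 6+3 = 9
p=3,i=2: 3>2, c = 9+1 = 10
p=3,i=3: not 3>3, c = 10+3 = 13
p=3,i=4: not 3>4, c = 13+3 = 16
p=4,i=2: 4>2, c = 16+2 = 18
p=4,i=3: 4>3, c = 18+1 = 19
p=4,i=4: not 4>4, c = 19+3 = 22
p=4,i=5: not 4>5, c = 22+3 = 25
p=5,i=2: 5>2, c = 25+3 = 28
p=5,i=3: 5>3, c = 28+2 = 30
p=5,i=4: 5>4, c = 30+1 = 31
p=5,i=5: not 5>5, c = 31+3 = 34
p=5,i=6: not 5>6, c = 34+3 = 37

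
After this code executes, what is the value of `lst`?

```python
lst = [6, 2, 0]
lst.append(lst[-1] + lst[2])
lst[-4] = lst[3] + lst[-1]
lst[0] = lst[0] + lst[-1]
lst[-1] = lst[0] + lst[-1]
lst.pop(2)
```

append lst[-1]+lst[2] = 0+0 = 0 → [6, 2, 0, 0]
lst[-4] = lst[3]+lst[-1] = 0+0 = 0 → [0, 2, 0, 0]
lst[0] = lst[0]+lst[-1] = 0+0 = 0 → [0, 2, 0, 0]
lst[-1] = lst[0]+lst[-1] = 0+0 = 0 → [0, 2, 0, 0]
pop(2) removes 0 → [0, 2, 0]

[0, 2, 0]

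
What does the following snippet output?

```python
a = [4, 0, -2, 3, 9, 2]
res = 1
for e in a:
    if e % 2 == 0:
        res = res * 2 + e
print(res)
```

e=4: even, res = 1*2+4 = 6
e=0: even, res = 6*2+0 = 12
e=-2: even, res = 12*2+(-2) = 22
e=3: not even
e=9: not even
e=2: even, res = 22*2+2 = 46

46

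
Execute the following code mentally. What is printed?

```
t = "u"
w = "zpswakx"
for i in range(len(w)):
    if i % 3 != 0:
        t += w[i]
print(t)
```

upsak

i=0: skip
i=1: add 'p' → 'up'
i=2: add 's' → 'ups'
i=3: skip
i=4: add 'a' → 'upsa'
i=5: add 'k' → 'upsak'
i=6: skip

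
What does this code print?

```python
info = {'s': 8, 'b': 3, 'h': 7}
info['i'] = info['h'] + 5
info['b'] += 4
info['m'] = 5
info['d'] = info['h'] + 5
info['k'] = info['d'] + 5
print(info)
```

info['i'] = info['h']+5 = 12 → {'s': 8, 'b': 3, 'h': 7, 'i': 12}
info['b'] = 3+4 = 7 → {'s': 8, 'b': 7, 'h': 7, 'i': 12}
info['m'] = 5 → {'s': 8, 'b': 7, 'h': 7, 'i': 12, 'm': 5}
info['d'] = info['h']+5 = 12 → {'s': 8, 'b': 7, 'h': 7, 'i': 12, 'm': 5, 'd': 12}
info['k'] = info['d']+5 = 17 → {'s': 8, 'b': 7, 'h': 7, 'i': 12, 'm': 5, 'd': 12, 'k': 17}

{'s': 8, 'b': 7, 'h': 7, 'i': 12, 'm': 5, 'd': 12, 'k': 17}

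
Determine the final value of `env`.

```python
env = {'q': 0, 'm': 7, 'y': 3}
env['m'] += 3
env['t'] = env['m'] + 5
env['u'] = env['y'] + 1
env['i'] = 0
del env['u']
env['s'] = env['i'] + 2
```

env['m'] = 7+3 = 10 → {'q': 0, 'm': 10, 'y': 3}
env['t'] = env['m']+5 = 15 → {'q': 0, 'm': 10, 'y': 3, 't': 15}
env['u'] = env['y']+1 = 4 → {'q': 0, 'm': 10, 'y': 3, 't': 15, 'u': 4}
env['i'] = 0 → {'q': 0, 'm': 10, 'y': 3, 't': 15, 'u': 4, 'i': 0}
del 'u' → {'q': 0, 'm': 10, 'y': 3, 't': 15, 'i': 0}
env['s'] = env['i']+2 = 2 → {'q': 0, 'm': 10, 'y': 3, 't': 15, 'i': 0, 's': 2}

{'q': 0, 'm': 10, 'y': 3, 't': 15, 'i': 0, 's': 2}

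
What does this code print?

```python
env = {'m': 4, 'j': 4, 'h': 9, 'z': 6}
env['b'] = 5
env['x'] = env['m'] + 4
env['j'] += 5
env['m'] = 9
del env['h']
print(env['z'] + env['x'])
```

14

env['b'] = 5 → {'m': 4, 'j': 4, 'h': 9, 'z': 6, 'b': 5}
env['x'] = env['m']+4 = 8 → {'m': 4, 'j': 4, 'h': 9, 'z': 6, 'b': 5, 'x': 8}
env['j'] = 4+5 = 9 → {'m': 4, 'j': 9, 'h': 9, 'z': 6, 'b': 5, 'x': 8}
env['m'] = 9 → {'m': 9, 'j': 9, 'h': 9, 'z': 6, 'b': 5, 'x': 8}
del 'h' → {'m': 9, 'j': 9, 'z': 6, 'b': 5, 'x': 8}
env['z']+env['x'] = 6+8 = 14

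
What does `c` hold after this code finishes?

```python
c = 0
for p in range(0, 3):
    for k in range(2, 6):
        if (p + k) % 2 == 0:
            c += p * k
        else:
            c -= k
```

p=0,k=2: even sum, c = 0+0 = 0
p=0,k=3: odd sum, c = 0-3 = -3
p=0,k=4: even sum, c = (-3)+0 = -3
p=0,k=5: odd sum, c = (-3)-5 = -8
p=1,k=2: odd sum, c = (-8)-2 = -10
p=1,k=3: even sum, c = (-10)+3 = -7
p=1,k=4: odd sum, c = (-7)-4 = -11
p=1,k=5: even sum, c = (-11)+5 = -6
p=2,k=2: even sum, c = (-6)+4 = -2
p=2,k=3: odd sum, c = (-2)-3 = -5
p=2,k=4: even sum, c = (-5)+8 = 3
p=2,k=5: odd sum, c = 3-5 = -2

-2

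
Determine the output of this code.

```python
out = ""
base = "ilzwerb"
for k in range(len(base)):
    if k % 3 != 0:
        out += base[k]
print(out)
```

k=0: skip
k=1: add 'l' → 'l'
k=2: add 'z' → 'lz'
k=3: skip
k=4: add 'e' → 'lze'
k=5: add 'r' → 'lzer'
k=6: skip

lzer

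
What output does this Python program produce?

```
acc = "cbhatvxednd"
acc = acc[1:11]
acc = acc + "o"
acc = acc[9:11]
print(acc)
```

do

slice [1:11] → 'bhatvxednd'
+ 'o' → 'bhatvxedndo'
slice [9:11] → 'do'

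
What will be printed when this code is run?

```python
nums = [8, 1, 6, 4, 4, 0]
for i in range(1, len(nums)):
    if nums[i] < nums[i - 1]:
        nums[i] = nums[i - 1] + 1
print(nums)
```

[8, 9, 10, 11, 12, 13]

i=1: 1<8, nums[1] = 8+1 = 9 → [8, 9, 6, 4, 4, 0]
i=2: 6<9, nums[2] = 9+1 = 10 → [8, 9, 10, 4, 4, 0]
i=3: 4<10, nums[3] = 10+1 = 11 → [8, 9, 10, 11, 4, 0]
i=4: 4<11, nums[4] = 11+1 = 12 → [8, 9, 10, 11, 12, 0]
i=5: 0<12, nums[5] = 12+1 = 13 → [8, 9, 10, 11, 12, 13]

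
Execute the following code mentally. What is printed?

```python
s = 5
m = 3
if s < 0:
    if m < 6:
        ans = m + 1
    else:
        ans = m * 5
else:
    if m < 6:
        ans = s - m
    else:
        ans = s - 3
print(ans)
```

2

s=5, m=3
s < 0 is False; m < 6 is True
→ ans = s - m = 2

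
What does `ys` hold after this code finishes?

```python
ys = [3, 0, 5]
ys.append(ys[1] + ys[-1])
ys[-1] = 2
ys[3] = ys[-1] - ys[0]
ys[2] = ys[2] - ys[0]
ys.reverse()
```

[-1, 2, 0, 3]

append ys[1]+ys[-1] = 0+5 = 5 → [3, 0, 5, 5]
ys[-1] = 2 → [3, 0, 5, 2]
ys[3] = ys[-1]-ys[0] = 2-3 = -1 → [3, 0, 5, -1]
ys[2] = ys[2]-ys[0] = 5-3 = 2 → [3, 0, 2, -1]
reverse → [-1, 2, 0, 3]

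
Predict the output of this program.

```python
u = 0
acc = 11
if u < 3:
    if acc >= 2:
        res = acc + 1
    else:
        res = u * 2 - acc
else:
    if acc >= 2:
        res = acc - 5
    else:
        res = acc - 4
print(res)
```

u=0, acc=11
u < 3 is True; acc >= 2 is True
→ res = acc + 1 = 12

12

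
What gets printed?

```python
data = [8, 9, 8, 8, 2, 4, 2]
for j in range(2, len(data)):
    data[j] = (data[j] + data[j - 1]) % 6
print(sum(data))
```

j=2: data[2] = (8+9)%6 = 5 → [8, 9, 5, 8, 2, 4, 2]
j=3: data[3] = (8+5)%6 = 1 → [8, 9, 5, 1, 2, 4, 2]
j=4: data[4] = (2+1)%6 = 3 → [8, 9, 5, 1, 3, 4, 2]
j=5: data[5] = (4+3)%6 = 1 → [8, 9, 5, 1, 3, 1, 2]
j=6: data[6] = (2+1)%6 = 3 → [8, 9, 5, 1, 3, 1, 3]
sum = 30

30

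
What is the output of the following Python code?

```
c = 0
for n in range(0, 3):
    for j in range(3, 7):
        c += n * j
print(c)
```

n=0,j=3: c = 0+0 = 0
n=0,j=4: c = 0+0 = 0
n=0,j=5: c = 0+0 = 0
n=0,j=6: c = 0+0 = 0
n=1,j=3: c = 0+3 = 3
n=1,j=4: c = 3+4 = 7
n=1,j=5: c = 7+5 = 12
n=1,j=6: c = 12+6 = 18
n=2,j=3: c = 18+6 = 24
n=2,j=4: c = 24+8 = 32
n=2,j=5: c = 32+10 = 42
n=2,j=6: c = 42+12 = 54

54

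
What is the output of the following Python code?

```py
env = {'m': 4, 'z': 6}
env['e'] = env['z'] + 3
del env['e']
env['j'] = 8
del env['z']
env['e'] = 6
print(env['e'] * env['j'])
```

env['e'] = env['z']+3 = 9 → {'m': 4, 'z': 6, 'e': 9}
del 'e' → {'m': 4, 'z': 6}
env['j'] = 8 → {'m': 4, 'z': 6, 'j': 8}
del 'z' → {'m': 4, 'j': 8}
env['e'] = 6 → {'m': 4, 'j': 8, 'e': 6}
env['e']*env['j'] = 6*8 = 48

48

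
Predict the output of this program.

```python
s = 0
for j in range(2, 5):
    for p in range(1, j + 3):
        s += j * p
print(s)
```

149

j=2,p=1: s = 0+2 = 2
j=2,p=2: s = 2+4 = 6
j=2,p=3: s = 6+6 = 12
j=2,p=4: s = 12+8 = 20
j=3,p=1: s = 20+3 = 23
j=3,p=2: s = 23+6 = 29
j=3,p=3: s = 29+9 = 38
j=3,p=4: s = 38+12 = 50
j=3,p=5: s = 50+15 = 65
j=4,p=1: s = 65+4 = 69
j=4,p=2: s = 69+8 = 77
j=4,p=3: s = 77+12 = 89
j=4,p=4: s = 89+16 = 105
j=4,p=5: s = 105+20 = 125
j=4,p=6: s = 125+24 = 149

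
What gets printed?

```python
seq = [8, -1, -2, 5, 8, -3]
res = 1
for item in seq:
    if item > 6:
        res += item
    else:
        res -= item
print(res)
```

item=8: >6, res = 1+8 = 9
item=-1: not >6, res = 9-(-1) = 10
item=-2: not >6, res = 10-(-2) = 12
item=5: not >6, res = 12-5 = 7
item=8: >6, res = 7+8 = 15
item=-3: not >6, res = 15-(-3) = 18

18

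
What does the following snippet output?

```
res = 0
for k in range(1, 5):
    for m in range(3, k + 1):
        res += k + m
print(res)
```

k=3,m=3: res = 0+6 = 6
k=4,m=3: res = 6+7 = 13
k=4,m=4: res = 13+8 = 21

21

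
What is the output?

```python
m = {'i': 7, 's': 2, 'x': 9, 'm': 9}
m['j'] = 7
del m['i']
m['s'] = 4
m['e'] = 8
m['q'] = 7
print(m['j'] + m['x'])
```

16

m['j'] = 7 → {'i': 7, 's': 2, 'x': 9, 'm': 9, 'j': 7}
del 'i' → {'s': 2, 'x': 9, 'm': 9, 'j': 7}
m['s'] = 4 → {'s': 4, 'x': 9, 'm': 9, 'j': 7}
m['e'] = 8 → {'s': 4, 'x': 9, 'm': 9, 'j': 7, 'e': 8}
m['q'] = 7 → {'s': 4, 'x': 9, 'm': 9, 'j': 7, 'e': 8, 'q': 7}
m['j']+m['x'] = 7+9 = 16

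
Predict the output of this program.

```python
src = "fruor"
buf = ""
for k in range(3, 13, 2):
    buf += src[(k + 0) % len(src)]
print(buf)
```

ofurr

k=3: add src[3]='o' → 'o'
k=5: add src[0]='f' → 'of'
k=7: add src[2]='u' → 'ofu'
k=9: add src[4]='r' → 'ofur'
k=11: add src[1]='r' → 'ofurr'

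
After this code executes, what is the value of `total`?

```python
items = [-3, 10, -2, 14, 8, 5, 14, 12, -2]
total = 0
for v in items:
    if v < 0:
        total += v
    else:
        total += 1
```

v=-3: <0, total = 0+(-3) = -3
v=10: not <0, total = (-3)+1 = -2
v=-2: <0, total = (-2)+(-2) = -4
v=14: not <0, total = (-4)+1 = -3
v=8: not <0, total = (-3)+1 = -2
v=5: not <0, total = (-2)+1 = -1
v=14: not <0, total = (-1)+1 = 0
v=12: not <0, total = 0+1 = 1
v=-2: <0, total = 1+(-2) = -1

-1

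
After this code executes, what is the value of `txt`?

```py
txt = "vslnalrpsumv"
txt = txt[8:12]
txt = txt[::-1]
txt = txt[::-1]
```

'sumv'

slice [8:12] → 'sumv'
reverse → 'vmus'
reverse → 'sumv'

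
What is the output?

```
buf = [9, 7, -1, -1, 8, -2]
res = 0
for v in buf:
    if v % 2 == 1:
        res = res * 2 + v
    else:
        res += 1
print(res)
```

v=9: odd, res = 0*2+9 = 9
v=7: odd, res = 9*2+7 = 25
v=-1: odd, res = 25*2+(-1) = 49
v=-1: odd, res = 49*2+(-1) = 97
v=8: not odd, res = 97+1 = 98
v=-2: not odd, res = 98+1 = 99

99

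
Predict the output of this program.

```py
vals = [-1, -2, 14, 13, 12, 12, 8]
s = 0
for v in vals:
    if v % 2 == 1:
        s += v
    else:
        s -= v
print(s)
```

v=-1: odd, s = 0+(-1) = -1
v=-2: not odd, s = (-1)-(-2) = 1
v=14: not odd, s = 1-14 = -13
v=13: odd, s = (-13)+13 = 0
v=12: not odd, s = 0-12 = -12
v=12: not odd, s = (-12)-12 = -24
v=8: not odd, s = (-24)-8 = -32

-32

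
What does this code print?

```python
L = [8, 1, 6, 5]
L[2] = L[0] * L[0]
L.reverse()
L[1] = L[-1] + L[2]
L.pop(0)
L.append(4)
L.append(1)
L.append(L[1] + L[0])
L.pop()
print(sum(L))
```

23

L[2] = L[0]*L[0] = 8*8 = 64 → [8, 1, 64, 5]
reverse → [5, 64, 1, 8]
L[1] = L[-1]+L[2] = 8+1 = 9 → [5, 9, 1, 8]
pop(0) removes 5 → [9, 1, 8]
append 4 → [9, 1, 8, 4]
append 1 → [9, 1, 8, 4, 1]
append L[1]+L[0] = 1+9 = 10 → [9, 1, 8, 4, 1, 10]
pop() removes 10 → [9, 1, 8, 4, 1]
sum = 23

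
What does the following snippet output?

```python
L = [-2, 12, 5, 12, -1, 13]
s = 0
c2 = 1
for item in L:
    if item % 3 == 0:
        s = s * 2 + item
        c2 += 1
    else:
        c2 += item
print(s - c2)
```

item=-2: not %3==0; c2=-1
item=12: %3==0, s = 0*2+12 = 12; c2=0
item=5: not %3==0; c2=5
item=12: %3==0, s = 12*2+12 = 36; c2=6
item=-1: not %3==0; c2=5
item=13: not %3==0; c2=18
s-c2 = 36-18 = 18

18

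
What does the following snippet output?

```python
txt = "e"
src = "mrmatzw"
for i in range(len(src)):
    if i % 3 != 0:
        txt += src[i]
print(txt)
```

ermtz

i=0: skip
i=1: add 'r' → 'er'
i=2: add 'm' → 'erm'
i=3: skip
i=4: add 't' → 'ermt'
i=5: add 'z' → 'ermtz'
i=6: skip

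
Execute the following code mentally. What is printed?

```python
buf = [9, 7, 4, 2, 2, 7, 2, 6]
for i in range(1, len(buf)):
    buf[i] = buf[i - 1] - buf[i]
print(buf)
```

i=1: buf[1] = 9-7 = 2 → [9, 2, 4, 2, 2, 7, 2, 6]
i=2: buf[2] = 2-4 = -2 → [9, 2, -2, 2, 2, 7, 2, 6]
i=3: buf[3] = (-2)-2 = -4 → [9, 2, -2, -4, 2, 7, 2, 6]
i=4: buf[4] = (-4)-2 = -6 → [9, 2, -2, -4, -6, 7, 2, 6]
i=5: buf[5] = (-6)-7 = -13 → [9, 2, -2, -4, -6, -13, 2, 6]
i=6: buf[6] = (-13)-2 = -15 → [9, 2, -2, -4, -6, -13, -15, 6]
i=7: buf[7] = (-15)-6 = -21 → [9, 2, -2, -4, -6, -13, -15, -21]

[9, 2, -2, -4, -6, -13, -15, -21]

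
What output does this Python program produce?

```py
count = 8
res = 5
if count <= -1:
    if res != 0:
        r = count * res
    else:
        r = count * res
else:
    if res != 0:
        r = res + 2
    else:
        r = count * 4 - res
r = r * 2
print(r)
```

14

count=8, res=5
count <= -1 is False; res != 0 is True
→ r = res + 2 = 7
r = 7*2 = 14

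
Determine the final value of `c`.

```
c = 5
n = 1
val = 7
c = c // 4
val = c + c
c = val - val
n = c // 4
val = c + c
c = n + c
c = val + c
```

0

c = 5//4 = 1
val = 1+1 = 2
c = 2-2 = 0
n = 0//4 = 0
val = 0+0 = 0
c = 0+0 = 0
c = 0+0 = 0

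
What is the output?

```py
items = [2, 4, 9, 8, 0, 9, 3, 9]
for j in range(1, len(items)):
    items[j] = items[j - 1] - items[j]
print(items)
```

[2, -2, -11, -19, -19, -28, -31, -40]

j=1: items[1] = 2-4 = -2 → [2, -2, 9, 8, 0, 9, 3, 9]
j=2: items[2] = (-2)-9 = -11 → [2, -2, -11, 8, 0, 9, 3, 9]
j=3: items[3] = (-11)-8 = -19 → [2, -2, -11, -19, 0, 9, 3, 9]
j=4: items[4] = (-19)-0 = -19 → [2, -2, -11, -19, -19, 9, 3, 9]
j=5: items[5] = (-19)-9 = -28 → [2, -2, -11, -19, -19, -28, 3, 9]
j=6: items[6] = (-28)-3 = -31 → [2, -2, -11, -19, -19, -28, -31, 9]
j=7: items[7] = (-31)-9 = -40 → [2, -2, -11, -19, -19, -28, -31, -40]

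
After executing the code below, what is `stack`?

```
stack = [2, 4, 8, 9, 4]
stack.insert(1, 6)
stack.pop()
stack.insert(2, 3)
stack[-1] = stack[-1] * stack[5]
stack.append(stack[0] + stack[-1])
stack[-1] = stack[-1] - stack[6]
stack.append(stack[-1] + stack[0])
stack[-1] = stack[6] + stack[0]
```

[2, 6, 3, 4, 8, 81, 0, 2]

insert 6 at 1 → [2, 6, 4, 8, 9, 4]
pop() removes 4 → [2, 6, 4, 8, 9]
insert 3 at 2 → [2, 6, 3, 4, 8, 9]
stack[-1] = stack[-1]*stack[5] = 9*9 = 81 → [2, 6, 3, 4, 8, 81]
append stack[0]+stack[-1] = 2+81 = 83 → [2, 6, 3, 4, 8, 81, 83]
stack[-1] = stack[-1]-stack[6] = 83-83 = 0 → [2, 6, 3, 4, 8, 81, 0]
append stack[-1]+stack[0] = 0+2 = 2 → [2, 6, 3, 4, 8, 81, 0, 2]
stack[-1] = stack[6]+stack[0] = 0+2 = 2 → [2, 6, 3, 4, 8, 81, 0, 2]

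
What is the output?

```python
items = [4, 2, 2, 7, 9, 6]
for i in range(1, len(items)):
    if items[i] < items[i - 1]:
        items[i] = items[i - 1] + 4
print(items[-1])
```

24

i=1: 2<4, items[1] = 4+4 = 8 → [4, 8, 2, 7, 9, 6]
i=2: 2<8, items[2] = 8+4 = 12 → [4, 8, 12, 7, 9, 6]
i=3: 7<12, items[3] = 12+4 = 16 → [4, 8, 12, 16, 9, 6]
i=4: 9<16, items[4] = 16+4 = 20 → [4, 8, 12, 16, 20, 6]
i=5: 6<20, items[5] = 20+4 = 24 → [4, 8, 12, 16, 20, 24]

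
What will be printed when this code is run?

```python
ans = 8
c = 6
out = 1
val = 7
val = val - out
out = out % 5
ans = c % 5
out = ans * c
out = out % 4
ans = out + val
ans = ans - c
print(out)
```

2

val = 7-1 = 6
out = 1%5 = 1
ans = 6%5 = 1
out = 1*6 = 6
out = 6%4 = 2
ans = 2+6 = 8
ans = 8-6 = 2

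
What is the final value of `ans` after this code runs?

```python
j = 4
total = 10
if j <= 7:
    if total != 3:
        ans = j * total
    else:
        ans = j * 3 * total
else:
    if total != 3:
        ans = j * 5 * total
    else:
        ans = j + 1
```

j=4, total=10
j <= 7 is True; total != 3 is True
→ ans = j * total = 40

40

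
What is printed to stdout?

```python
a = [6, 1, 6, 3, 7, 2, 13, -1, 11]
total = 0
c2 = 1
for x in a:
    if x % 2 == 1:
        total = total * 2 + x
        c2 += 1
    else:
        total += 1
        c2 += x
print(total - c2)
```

x=6: not odd, total = 0+1 = 1; c2=7
x=1: odd, total = 1*2+1 = 3; c2=8
x=6: not odd, total = 3+1 = 4; c2=14
x=3: odd, total = 4*2+3 = 11; c2=15
x=7: odd, total = 11*2+7 = 29; c2=16
x=2: not odd, total = 29+1 = 30; c2=18
x=13: odd, total = 30*2+13 = 73; c2=19
x=-1: odd, total = 73*2+(-1) = 145; c2=20
x=11: odd, total = 145*2+11 = 301; c2=21
total-c2 = 301-21 = 280

280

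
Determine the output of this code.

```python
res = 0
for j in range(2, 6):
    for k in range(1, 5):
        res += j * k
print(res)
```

j=2,k=1: res = 0+2 = 2
j=2,k=2: res = 2+4 = 6
j=2,k=3: res = 6+6 = 12
j=2,k=4: res = 12+8 = 20
j=3,k=1: res = 20+3 = 23
j=3,k=2: res = 23+6 = 29
j=3,k=3: res = 29+9 = 38
j=3,k=4: res = 38+12 = 50
j=4,k=1: res = 50+4 = 54
j=4,k=2: res = 54+8 = 62
j=4,k=3: res = 62+12 = 74
j=4,k=4: res = 74+16 = 90
j=5,k=1: res = 90+5 = 95
j=5,k=2: res = 95+10 = 105
j=5,k=3: res = 105+15 = 120
j=5,k=4: res = 120+20 = 140

140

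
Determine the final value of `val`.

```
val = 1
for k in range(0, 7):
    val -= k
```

-20

k=0: val = 1-0 = 1
k=1: val = 1-1 = 0
k=2: val = 0-2 = -2
k=3: val = (-2)-3 = -5
k=4: val = (-5)-4 = -9
k=5: val = (-9)-5 = -14
k=6: val = (-14)-6 = -20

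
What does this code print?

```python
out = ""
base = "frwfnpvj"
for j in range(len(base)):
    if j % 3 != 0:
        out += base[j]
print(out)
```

rwnpj

j=0: skip
j=1: add 'r' → 'r'
j=2: add 'w' → 'rw'
j=3: skip
j=4: add 'n' → 'rwn'
j=5: add 'p' → 'rwnp'
j=6: skip
j=7: add 'j' → 'rwnpj'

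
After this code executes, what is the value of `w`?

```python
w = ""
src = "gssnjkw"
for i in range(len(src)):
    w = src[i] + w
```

'wkjnssg'

i=0: prepend 'g' → 'g'
i=1: prepend 's' → 'sg'
i=2: prepend 's' → 'ssg'
i=3: prepend 'n' → 'nssg'
i=4: prepend 'j' → 'jnssg'
i=5: prepend 'k' → 'kjnssg'
i=6: prepend 'w' → 'wkjnssg'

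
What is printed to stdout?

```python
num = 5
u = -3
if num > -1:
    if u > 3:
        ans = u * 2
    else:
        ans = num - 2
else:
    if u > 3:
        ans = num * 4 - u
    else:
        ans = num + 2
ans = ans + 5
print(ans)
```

num=5, u=-3
num > -1 is True; u > 3 is False
→ ans = num - 2 = 3
ans = 3+5 = 8

8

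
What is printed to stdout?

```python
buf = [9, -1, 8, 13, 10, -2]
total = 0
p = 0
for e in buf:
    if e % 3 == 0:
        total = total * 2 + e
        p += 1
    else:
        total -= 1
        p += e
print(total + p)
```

e=9: %3==0, total = 0*2+9 = 9; p=1
e=-1: not %3==0, total = 9-1 = 8; p=0
e=8: not %3==0, total = 8-1 = 7; p=8
e=13: not %3==0, total = 7-1 = 6; p=21
e=10: not %3==0, total = 6-1 = 5; p=31
e=-2: not %3==0, total = 5-1 = 4; p=29
total+p = 4+29 = 33

33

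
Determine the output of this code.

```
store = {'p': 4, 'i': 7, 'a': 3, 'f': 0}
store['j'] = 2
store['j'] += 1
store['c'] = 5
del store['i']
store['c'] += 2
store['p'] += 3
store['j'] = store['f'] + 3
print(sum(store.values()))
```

store['j'] = 2 → {'p': 4, 'i': 7, 'a': 3, 'f': 0, 'j': 2}
store['j'] = 2+1 = 3 → {'p': 4, 'i': 7, 'a': 3, 'f': 0, 'j': 3}
store['c'] = 5 → {'p': 4, 'i': 7, 'a': 3, 'f': 0, 'j': 3, 'c': 5}
del 'i' → {'p': 4, 'a': 3, 'f': 0, 'j': 3, 'c': 5}
store['c'] = 5+2 = 7 → {'p': 4, 'a': 3, 'f': 0, 'j': 3, 'c': 7}
store['p'] = 4+3 = 7 → {'p': 7, 'a': 3, 'f': 0, 'j': 3, 'c': 7}
store['j'] = store['f']+3 = 3 → {'p': 7, 'a': 3, 'f': 0, 'j': 3, 'c': 7}
sum of values = 20

20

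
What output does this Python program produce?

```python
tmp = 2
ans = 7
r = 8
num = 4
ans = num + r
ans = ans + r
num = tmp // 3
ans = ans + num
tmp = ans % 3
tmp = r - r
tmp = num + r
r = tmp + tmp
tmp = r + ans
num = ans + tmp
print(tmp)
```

ans = 4+8 = 12
ans = 12+8 = 20
num = 2//3 = 0
ans = 20+0 = 20
tmp = 20%3 = 2
tmp = 8-8 = 0
tmp = 0+8 = 8
r = 8+8 = 16
tmp = 16+20 = 36
num = 20+36 = 56

36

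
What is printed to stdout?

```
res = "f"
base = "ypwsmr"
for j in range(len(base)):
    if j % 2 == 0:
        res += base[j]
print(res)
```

fywm

j=0: add 'y' → 'fy'
j=1: skip
j=2: add 'w' → 'fyw'
j=3: skip
j=4: add 'm' → 'fywm'
j=5: skip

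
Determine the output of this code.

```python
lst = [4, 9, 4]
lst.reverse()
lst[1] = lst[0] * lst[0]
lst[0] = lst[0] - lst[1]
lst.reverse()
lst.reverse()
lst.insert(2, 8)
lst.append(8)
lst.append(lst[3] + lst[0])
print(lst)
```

reverse → [4, 9, 4]
lst[1] = lst[0]*lst[0] = 4*4 = 16 → [4, 16, 4]
lst[0] = lst[0]-lst[1] = 4-16 = -12 → [-12, 16, 4]
reverse → [4, 16, -12]
reverse → [-12, 16, 4]
insert 8 at 2 → [-12, 16, 8, 4]
append 8 → [-12, 16, 8, 4, 8]
append lst[3]+lst[0] = 4+(-12) = -8 → [-12, 16, 8, 4, 8, -8]

[-12, 16, 8, 4, 8, -8]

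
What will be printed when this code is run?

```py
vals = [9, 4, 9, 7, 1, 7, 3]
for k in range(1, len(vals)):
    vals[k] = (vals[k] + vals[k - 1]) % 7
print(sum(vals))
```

k=1: vals[1] = (4+9)%7 = 6 → [9, 6, 9, 7, 1, 7, 3]
k=2: vals[2] = (9+6)%7 = 1 → [9, 6, 1, 7, 1, 7, 3]
k=3: vals[3] = (7+1)%7 = 1 → [9, 6, 1, 1, 1, 7, 3]
k=4: vals[4] = (1+1)%7 = 2 → [9, 6, 1, 1, 2, 7, 3]
k=5: vals[5] = (7+2)%7 = 2 → [9, 6, 1, 1, 2, 2, 3]
k=6: vals[6] = (3+2)%7 = 5 → [9, 6, 1, 1, 2, 2, 5]
sum = 26

26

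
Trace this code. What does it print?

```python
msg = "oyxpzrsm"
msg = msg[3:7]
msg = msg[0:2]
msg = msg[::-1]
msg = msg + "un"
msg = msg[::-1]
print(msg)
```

nupz

slice [3:7] → 'pzrs'
slice [0:2] → 'pz'
reverse → 'zp'
+ 'un' → 'zpun'
reverse → 'nupz'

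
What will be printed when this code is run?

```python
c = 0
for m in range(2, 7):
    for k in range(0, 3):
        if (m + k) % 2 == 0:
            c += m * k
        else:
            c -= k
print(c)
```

m=2,k=0: even sum, c = 0+0 = 0
m=2,k=1: odd sum, c = 0-1 = -1
m=2,k=2: even sum, c = (-1)+4 = 3
m=3,k=0: odd sum, c = 3-0 = 3
m=3,k=1: even sum, c = 3+3 = 6
m=3,k=2: odd sum, c = 6-2 = 4
m=4,k=0: even sum, c = 4+0 = 4
m=4,k=1: odd sum, c = 4-1 = 3
m=4,k=2: even sum, c = 3+8 = 11
m=5,k=0: odd sum, c = 11-0 = 11
m=5,k=1: even sum, c = 11+5 = 16
m=5,k=2: odd sum, c = 16-2 = 14
m=6,k=0: even sum, c = 14+0 = 14
m=6,k=1: odd sum, c = 14-1 = 13
m=6,k=2: even sum, c = 13+12 = 25

25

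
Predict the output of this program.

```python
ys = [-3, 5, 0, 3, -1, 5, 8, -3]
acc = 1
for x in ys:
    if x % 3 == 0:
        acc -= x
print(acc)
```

x=-3: %3==0, acc = 1-(-3) = 4
x=5: not %3==0
x=0: %3==0, acc = 4-0 = 4
x=3: %3==0, acc = 4-3 = 1
x=-1: not %3==0
x=5: not %3==0
x=8: not %3==0
x=-3: %3==0, acc = 1-(-3) = 4

4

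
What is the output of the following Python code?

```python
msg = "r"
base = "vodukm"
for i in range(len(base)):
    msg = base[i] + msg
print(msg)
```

mkudovr

i=0: prepend 'v' → 'vr'
i=1: prepend 'o' → 'ovr'
i=2: prepend 'd' → 'dovr'
i=3: prepend 'u' → 'udovr'
i=4: prepend 'k' → 'kudovr'
i=5: prepend 'm' → 'mkudovr'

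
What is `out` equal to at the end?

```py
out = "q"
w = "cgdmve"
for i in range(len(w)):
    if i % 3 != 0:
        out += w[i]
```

i=0: skip
i=1: add 'g' → 'qg'
i=2: add 'd' → 'qgd'
i=3: skip
i=4: add 'v' → 'qgdv'
i=5: add 'e' → 'qgdve'

'qgdve'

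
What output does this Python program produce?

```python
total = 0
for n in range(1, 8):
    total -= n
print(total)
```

-28

n=1: total = 0-1 = -1
n=2: total = (-1)-2 = -3
n=3: total = (-3)-3 = -6
n=4: total = (-6)-4 = -10
n=5: total = (-10)-5 = -15
n=6: total = (-15)-6 = -21
n=7: total = (-21)-7 = -28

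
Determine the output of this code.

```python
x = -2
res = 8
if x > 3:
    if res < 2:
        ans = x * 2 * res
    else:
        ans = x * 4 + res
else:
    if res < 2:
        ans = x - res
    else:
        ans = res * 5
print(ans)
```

40

x=-2, res=8
x > 3 is False; res < 2 is False
→ ans = res * 5 = 40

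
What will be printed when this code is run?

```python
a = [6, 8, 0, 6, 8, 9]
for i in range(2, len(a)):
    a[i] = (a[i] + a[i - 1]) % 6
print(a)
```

[6, 8, 2, 2, 4, 1]

i=2: a[2] = (0+8)%6 = 2 → [6, 8, 2, 6, 8, 9]
i=3: a[3] = (6+2)%6 = 2 → [6, 8, 2, 2, 8, 9]
i=4: a[4] = (8+2)%6 = 4 → [6, 8, 2, 2, 4, 9]
i=5: a[5] = (9+4)%6 = 1 → [6, 8, 2, 2, 4, 1]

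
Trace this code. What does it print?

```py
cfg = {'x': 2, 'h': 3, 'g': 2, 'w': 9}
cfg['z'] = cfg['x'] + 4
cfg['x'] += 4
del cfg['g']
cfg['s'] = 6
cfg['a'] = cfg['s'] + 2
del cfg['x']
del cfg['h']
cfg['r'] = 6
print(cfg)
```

{'w': 9, 'z': 6, 's': 6, 'a': 8, 'r': 6}

cfg['z'] = cfg['x']+4 = 6 → {'x': 2, 'h': 3, 'g': 2, 'w': 9, 'z': 6}
cfg['x'] = 2+4 = 6 → {'x': 6, 'h': 3, 'g': 2, 'w': 9, 'z': 6}
del 'g' → {'x': 6, 'h': 3, 'w': 9, 'z': 6}
cfg['s'] = 6 → {'x': 6, 'h': 3, 'w': 9, 'z': 6, 's': 6}
cfg['a'] = cfg['s']+2 = 8 → {'x': 6, 'h': 3, 'w': 9, 'z': 6, 's': 6, 'a': 8}
del 'x' → {'h': 3, 'w': 9, 'z': 6, 's': 6, 'a': 8}
del 'h' → {'w': 9, 'z': 6, 's': 6, 'a': 8}
cfg['r'] = 6 → {'w': 9, 'z': 6, 's': 6, 'a': 8, 'r': 6}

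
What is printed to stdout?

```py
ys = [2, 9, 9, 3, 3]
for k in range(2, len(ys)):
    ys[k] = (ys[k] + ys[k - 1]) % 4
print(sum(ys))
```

14

k=2: ys[2] = (9+9)%4 = 2 → [2, 9, 2, 3, 3]
k=3: ys[3] = (3+2)%4 = 1 → [2, 9, 2, 1, 3]
k=4: ys[4] = (3+1)%4 = 0 → [2, 9, 2, 1, 0]
sum = 14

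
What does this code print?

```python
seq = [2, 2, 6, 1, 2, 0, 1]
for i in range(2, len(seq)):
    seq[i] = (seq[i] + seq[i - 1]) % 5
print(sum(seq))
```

i=2: seq[2] = (6+2)%5 = 3 → [2, 2, 3, 1, 2, 0, 1]
i=3: seq[3] = (1+3)%5 = 4 → [2, 2, 3, 4, 2, 0, 1]
i=4: seq[4] = (2+4)%5 = 1 → [2, 2, 3, 4, 1, 0, 1]
i=5: seq[5] = (0+1)%5 = 1 → [2, 2, 3, 4, 1, 1, 1]
i=6: seq[6] = (1+1)%5 = 2 → [2, 2, 3, 4, 1, 1, 2]
sum = 15

15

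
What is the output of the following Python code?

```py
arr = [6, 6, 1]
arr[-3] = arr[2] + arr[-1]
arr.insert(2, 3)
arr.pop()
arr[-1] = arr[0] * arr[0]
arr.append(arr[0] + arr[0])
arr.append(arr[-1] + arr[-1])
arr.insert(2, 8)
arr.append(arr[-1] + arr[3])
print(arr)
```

arr[-3] = arr[2]+arr[-1] = 1+1 = 2 → [2, 6, 1]
insert 3 at 2 → [2, 6, 3, 1]
pop() removes 1 → [2, 6, 3]
arr[-1] = arr[0]*arr[0] = 2*2 = 4 → [2, 6, 4]
append arr[0]+arr[0] = 2+2 = 4 → [2, 6, 4, 4]
append arr[-1]+arr[-1] = 4+4 = 8 → [2, 6, 4, 4, 8]
insert 8 at 2 → [2, 6, 8, 4, 4, 8]
append arr[-1]+arr[3] = 8+4 = 12 → [2, 6, 8, 4, 4, 8, 12]

[2, 6, 8, 4, 4, 8, 12]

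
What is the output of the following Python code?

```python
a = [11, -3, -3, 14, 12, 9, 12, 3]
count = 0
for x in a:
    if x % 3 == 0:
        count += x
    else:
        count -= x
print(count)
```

x=11: not %3==0, count = 0-11 = -11
x=-3: %3==0, count = (-11)+(-3) = -14
x=-3: %3==0, count = (-14)+(-3) = -17
x=14: not %3==0, count = (-17)-14 = -31
x=12: %3==0, count = (-31)+12 = -19
x=9: %3==0, count = (-19)+9 = -10
x=12: %3==0, count = (-10)+12 = 2
x=3: %3==0, count = 2+3 = 5

5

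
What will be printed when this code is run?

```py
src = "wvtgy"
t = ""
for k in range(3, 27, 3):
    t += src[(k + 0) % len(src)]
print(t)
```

gvytwgvy

k=3: add src[3]='g' → 'g'
k=6: add src[1]='v' → 'gv'
k=9: add src[4]='y' → 'gvy'
k=12: add src[2]='t' → 'gvyt'
k=15: add src[0]='w' → 'gvytw'
k=18: add src[3]='g' → 'gvytwg'
k=21: add src[1]='v' → 'gvytwgv'
k=24: add src[4]='y' → 'gvytwgvy'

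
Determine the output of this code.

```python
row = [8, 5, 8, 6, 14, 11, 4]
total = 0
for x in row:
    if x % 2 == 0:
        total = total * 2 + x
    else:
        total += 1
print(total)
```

x=8: even, total = 0*2+8 = 8
x=5: not even, total = 8+1 = 9
x=8: even, total = 9*2+8 = 26
x=6: even, total = 26*2+6 = 58
x=14: even, total = 58*2+14 = 130
x=11: not even, total = 130+1 = 131
x=4: even, total = 131*2+4 = 266

266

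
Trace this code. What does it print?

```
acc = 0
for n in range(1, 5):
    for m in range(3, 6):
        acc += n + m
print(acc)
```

n=1,m=3: acc = 0+4 = 4
n=1,m=4: acc = 4+5 = 9
n=1,m=5: acc = 9+6 = 15
n=2,m=3: acc = 15+5 = 20
n=2,m=4: acc = 20+6 = 26
n=2,m=5: acc = 26+7 = 33
n=3,m=3: acc = 33+6 = 39
n=3,m=4: acc = 39+7 = 46
n=3,m=5: acc = 46+8 = 54
n=4,m=3: acc = 54+7 = 61
n=4,m=4: acc = 61+8 = 69
n=4,m=5: acc = 69+9 = 78

78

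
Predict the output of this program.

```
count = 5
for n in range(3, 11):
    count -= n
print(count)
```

-47

n=3: count = 5-3 = 2
n=4: count = 2-4 = -2
n=5: count = (-2)-5 = -7
n=6: count = (-7)-6 = -13
n=7: count = (-13)-7 = -20
n=8: count = (-20)-8 = -28
n=9: count = (-28)-9 = -37
n=10: count = (-37)-10 = -47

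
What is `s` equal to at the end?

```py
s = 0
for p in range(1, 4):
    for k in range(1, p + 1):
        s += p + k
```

p=1,k=1: s = 0+2 = 2
p=2,k=1: s = 2+3 = 5
p=2,k=2: s = 5+4 = 9
p=3,k=1: s = 9+4 = 13
p=3,k=2: s = 13+5 = 18
p=3,k=3: s = 18+6 = 24

24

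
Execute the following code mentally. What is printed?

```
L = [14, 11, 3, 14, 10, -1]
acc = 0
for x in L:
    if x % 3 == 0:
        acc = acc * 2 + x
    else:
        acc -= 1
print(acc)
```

-4

x=14: not %3==0, acc = 0-1 = -1
x=11: not %3==0, acc = (-1)-1 = -2
x=3: %3==0, acc = (-2)*2+3 = -1
x=14: not %3==0, acc = (-1)-1 = -2
x=10: not %3==0, acc = (-2)-1 = -3
x=-1: not %3==0, acc = (-3)-1 = -4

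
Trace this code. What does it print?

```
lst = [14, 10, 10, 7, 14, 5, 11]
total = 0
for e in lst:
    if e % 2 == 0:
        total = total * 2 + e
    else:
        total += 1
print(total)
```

190

e=14: even, total = 0*2+14 = 14
e=10: even, total = 14*2+10 = 38
e=10: even, total = 38*2+10 = 86
e=7: not even, total = 86+1 = 87
e=14: even, total = 87*2+14 = 188
e=5: not even, total = 188+1 = 189
e=11: not even, total = 189+1 = 190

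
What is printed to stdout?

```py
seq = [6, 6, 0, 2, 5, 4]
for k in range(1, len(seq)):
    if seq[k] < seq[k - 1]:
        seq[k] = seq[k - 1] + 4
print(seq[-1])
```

22

k=1: 6>=6, unchanged → [6, 6, 0, 2, 5, 4]
k=2: 0<6, seq[2] = 6+4 = 10 → [6, 6, 10, 2, 5, 4]
k=3: 2<10, seq[3] = 10+4 = 14 → [6, 6, 10, 14, 5, 4]
k=4: 5<14, seq[4] = 14+4 = 18 → [6, 6, 10, 14, 18, 4]
k=5: 4<18, seq[5] = 18+4 = 22 → [6, 6, 10, 14, 18, 22]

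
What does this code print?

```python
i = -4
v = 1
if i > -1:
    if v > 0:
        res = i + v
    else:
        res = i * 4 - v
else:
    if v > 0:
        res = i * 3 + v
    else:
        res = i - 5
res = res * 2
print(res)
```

i=-4, v=1
i > -1 is False; v > 0 is True
→ res = i * 3 + v = -11
res = (-11)*2 = -22

-22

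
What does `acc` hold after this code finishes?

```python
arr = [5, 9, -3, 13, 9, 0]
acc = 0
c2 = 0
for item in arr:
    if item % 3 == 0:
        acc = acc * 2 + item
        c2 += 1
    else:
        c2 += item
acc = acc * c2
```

item=5: not %3==0; c2=5
item=9: %3==0, acc = 0*2+9 = 9; c2=6
item=-3: %3==0, acc = 9*2+(-3) = 15; c2=7
item=13: not %3==0; c2=20
item=9: %3==0, acc = 15*2+9 = 39; c2=21
item=0: %3==0, acc = 39*2+0 = 78; c2=22
acc*c2 = 78*22 = 1716

1716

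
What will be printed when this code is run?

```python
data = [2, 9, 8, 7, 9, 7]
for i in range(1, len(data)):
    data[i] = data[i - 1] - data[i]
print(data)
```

i=1: data[1] = 2-9 = -7 → [2, -7, 8, 7, 9, 7]
i=2: data[2] = (-7)-8 = -15 → [2, -7, -15, 7, 9, 7]
i=3: data[3] = (-15)-7 = -22 → [2, -7, -15, -22, 9, 7]
i=4: data[4] = (-22)-9 = -31 → [2, -7, -15, -22, -31, 7]
i=5: data[5] = (-31)-7 = -38 → [2, -7, -15, -22, -31, -38]

[2, -7, -15, -22, -31, -38]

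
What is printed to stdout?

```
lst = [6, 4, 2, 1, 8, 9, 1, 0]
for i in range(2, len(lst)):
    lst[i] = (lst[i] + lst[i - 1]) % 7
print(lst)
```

i=2: lst[2] = (2+4)%7 = 6 → [6, 4, 6, 1, 8, 9, 1, 0]
i=3: lst[3] = (1+6)%7 = 0 → [6, 4, 6, 0, 8, 9, 1, 0]
i=4: lst[4] = (8+0)%7 = 1 → [6, 4, 6, 0, 1, 9, 1, 0]
i=5: lst[5] = (9+1)%7 = 3 → [6, 4, 6, 0, 1, 3, 1, 0]
i=6: lst[6] = (1+3)%7 = 4 → [6, 4, 6, 0, 1, 3, 4, 0]
i=7: lst[7] = (0+4)%7 = 4 → [6, 4, 6, 0, 1, 3, 4, 4]

[6, 4, 6, 0, 1, 3, 4, 4]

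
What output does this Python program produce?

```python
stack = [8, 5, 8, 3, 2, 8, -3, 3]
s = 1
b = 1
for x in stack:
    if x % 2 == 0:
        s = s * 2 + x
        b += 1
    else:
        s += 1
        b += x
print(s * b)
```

x=8: even, s = 1*2+8 = 10; b=2
x=5: not even, s = 10+1 = 11; b=7
x=8: even, s = 11*2+8 = 30; b=8
x=3: not even, s = 30+1 = 31; b=11
x=2: even, s = 31*2+2 = 64; b=12
x=8: even, s = 64*2+8 = 136; b=13
x=-3: not even, s = 136+1 = 137; b=10
x=3: not even, s = 137+1 = 138; b=13
s*b = 138*13 = 1794

1794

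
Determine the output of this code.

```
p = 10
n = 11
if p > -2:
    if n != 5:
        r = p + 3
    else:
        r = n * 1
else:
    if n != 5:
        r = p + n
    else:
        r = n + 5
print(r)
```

p=10, n=11
p > -2 is True; n != 5 is True
→ r = p + 3 = 13

13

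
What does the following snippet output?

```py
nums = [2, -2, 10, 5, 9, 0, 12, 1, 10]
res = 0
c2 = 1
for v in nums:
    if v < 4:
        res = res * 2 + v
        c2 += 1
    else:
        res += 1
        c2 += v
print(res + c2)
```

v=2: <4, res = 0*2+2 = 2; c2=2
v=-2: <4, res = 2*2+(-2) = 2; c2=3
v=10: not <4, res = 2+1 = 3; c2=13
v=5: not <4, res = 3+1 = 4; c2=18
v=9: not <4, res = 4+1 = 5; c2=27
v=0: <4, res = 5*2+0 = 10; c2=28
v=12: not <4, res = 10+1 = 11; c2=40
v=1: <4, res = 11*2+1 = 23; c2=41
v=10: not <4, res = 23+1 = 24; c2=51
res+c2 = 24+51 = 75

75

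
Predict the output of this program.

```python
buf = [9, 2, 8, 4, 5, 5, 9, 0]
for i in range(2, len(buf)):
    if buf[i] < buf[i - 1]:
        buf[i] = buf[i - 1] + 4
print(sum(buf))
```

i=2: 8>=2, unchanged → [9, 2, 8, 4, 5, 5, 9, 0]
i=3: 4<8, buf[3] = 8+4 = 12 → [9, 2, 8, 12, 5, 5, 9, 0]
i=4: 5<12, buf[4] = 12+4 = 16 → [9, 2, 8, 12, 16, 5, 9, 0]
i=5: 5<16, buf[5] = 16+4 = 20 → [9, 2, 8, 12, 16, 20, 9, 0]
i=6: 9<20, buf[6] = 20+4 = 24 → [9, 2, 8, 12, 16, 20, 24, 0]
i=7: 0<24, buf[7] = 24+4 = 28 → [9, 2, 8, 12, 16, 20, 24, 28]
sum = 119

119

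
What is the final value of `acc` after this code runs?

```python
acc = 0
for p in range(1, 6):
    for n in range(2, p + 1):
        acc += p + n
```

70

p=2,n=2: acc = 0+4 = 4
p=3,n=2: acc = 4+5 = 9
p=3,n=3: acc = 9+6 = 15
p=4,n=2: acc = 15+6 = 21
p=4,n=3: acc = 21+7 = 28
p=4,n=4: acc = 28+8 = 36
p=5,n=2: acc = 36+7 = 43
p=5,n=3: acc = 43+8 = 51
p=5,n=4: acc = 51+9 = 60
p=5,n=5: acc = 60+10 = 70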